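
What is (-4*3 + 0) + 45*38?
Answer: 1698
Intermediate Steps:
(-4*3 + 0) + 45*38 = (-12 + 0) + 1710 = -12 + 1710 = 1698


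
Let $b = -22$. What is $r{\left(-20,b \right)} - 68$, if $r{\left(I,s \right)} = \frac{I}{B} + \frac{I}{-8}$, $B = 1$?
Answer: $- \frac{171}{2} \approx -85.5$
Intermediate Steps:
$r{\left(I,s \right)} = \frac{7 I}{8}$ ($r{\left(I,s \right)} = \frac{I}{1} + \frac{I}{-8} = I 1 + I \left(- \frac{1}{8}\right) = I - \frac{I}{8} = \frac{7 I}{8}$)
$r{\left(-20,b \right)} - 68 = \frac{7}{8} \left(-20\right) - 68 = - \frac{35}{2} - 68 = - \frac{171}{2}$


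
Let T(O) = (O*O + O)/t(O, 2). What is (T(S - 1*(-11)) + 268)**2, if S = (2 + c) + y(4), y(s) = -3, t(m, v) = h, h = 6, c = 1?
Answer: 84100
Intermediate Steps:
t(m, v) = 6
S = 0 (S = (2 + 1) - 3 = 3 - 3 = 0)
T(O) = O/6 + O**2/6 (T(O) = (O*O + O)/6 = (O**2 + O)*(1/6) = (O + O**2)*(1/6) = O/6 + O**2/6)
(T(S - 1*(-11)) + 268)**2 = ((0 - 1*(-11))*(1 + (0 - 1*(-11)))/6 + 268)**2 = ((0 + 11)*(1 + (0 + 11))/6 + 268)**2 = ((1/6)*11*(1 + 11) + 268)**2 = ((1/6)*11*12 + 268)**2 = (22 + 268)**2 = 290**2 = 84100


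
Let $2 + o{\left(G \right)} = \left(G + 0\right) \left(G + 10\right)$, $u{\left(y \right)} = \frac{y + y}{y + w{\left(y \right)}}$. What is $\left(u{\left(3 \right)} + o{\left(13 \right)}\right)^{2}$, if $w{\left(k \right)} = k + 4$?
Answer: $\frac{2214144}{25} \approx 88566.0$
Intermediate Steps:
$w{\left(k \right)} = 4 + k$
$u{\left(y \right)} = \frac{2 y}{4 + 2 y}$ ($u{\left(y \right)} = \frac{y + y}{y + \left(4 + y\right)} = \frac{2 y}{4 + 2 y}$)
$o{\left(G \right)} = -2 + G \left(10 + G\right)$ ($o{\left(G \right)} = -2 + \left(G + 0\right) \left(G + 10\right) = -2 + G \left(10 + G\right)$)
$\left(u{\left(3 \right)} + o{\left(13 \right)}\right)^{2} = \left(\frac{3}{2 + 3} + \left(-2 + 13^{2} + 10 \cdot 13\right)\right)^{2} = \left(\frac{3}{5} + \left(-2 + 169 + 130\right)\right)^{2} = \left(3 \cdot \frac{1}{5} + 297\right)^{2} = \left(\frac{3}{5} + 297\right)^{2} = \left(\frac{1488}{5}\right)^{2} = \frac{2214144}{25}$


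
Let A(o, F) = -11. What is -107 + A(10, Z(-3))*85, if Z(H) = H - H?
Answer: -1042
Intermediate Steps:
Z(H) = 0
-107 + A(10, Z(-3))*85 = -107 - 11*85 = -107 - 935 = -1042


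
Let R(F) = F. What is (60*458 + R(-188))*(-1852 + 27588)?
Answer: 702386912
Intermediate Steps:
(60*458 + R(-188))*(-1852 + 27588) = (60*458 - 188)*(-1852 + 27588) = (27480 - 188)*25736 = 27292*25736 = 702386912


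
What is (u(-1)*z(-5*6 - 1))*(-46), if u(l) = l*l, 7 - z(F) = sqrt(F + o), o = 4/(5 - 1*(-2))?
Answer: -322 + 46*I*sqrt(1491)/7 ≈ -322.0 + 253.75*I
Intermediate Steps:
o = 4/7 (o = 4/(5 + 2) = 4/7 ≈ 0.57143)
z(F) = 7 - sqrt(4/7 + F) (z(F) = 7 - sqrt(F + 4/7) = 7 - sqrt(4/7 + F))
u(l) = l**2
(u(-1)*z(-5*6 - 1))*(-46) = ((-1)**2*(7 - sqrt(28 + 49*(-5*6 - 1))/7))*(-46) = (1*(7 - sqrt(28 + 49*(-30 - 1))/7))*(-46) = (1*(7 - sqrt(28 + 49*(-31))/7))*(-46) = (1*(7 - sqrt(28 - 1519)/7))*(-46) = (1*(7 - I*sqrt(1491)/7))*(-46) = (7 - I*sqrt(1491)/7)*(-46) = -322 + 46*I*sqrt(1491)/7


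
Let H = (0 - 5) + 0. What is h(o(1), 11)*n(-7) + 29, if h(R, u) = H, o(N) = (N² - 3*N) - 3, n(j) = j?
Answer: 64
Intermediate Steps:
o(N) = -3 + N² - 3*N
H = -5 (H = -5 + 0 = -5)
h(R, u) = -5
h(o(1), 11)*n(-7) + 29 = -5*(-7) + 29 = 35 + 29 = 64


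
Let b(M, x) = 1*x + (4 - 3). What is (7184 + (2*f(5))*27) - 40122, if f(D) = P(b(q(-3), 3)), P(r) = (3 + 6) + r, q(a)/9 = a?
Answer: -32236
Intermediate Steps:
q(a) = 9*a
b(M, x) = 1 + x (b(M, x) = x + 1 = 1 + x)
P(r) = 9 + r
f(D) = 13 (f(D) = 9 + (1 + 3) = 9 + 4 = 13)
(7184 + (2*f(5))*27) - 40122 = (7184 + (2*13)*27) - 40122 = (7184 + 26*27) - 40122 = (7184 + 702) - 40122 = 7886 - 40122 = -32236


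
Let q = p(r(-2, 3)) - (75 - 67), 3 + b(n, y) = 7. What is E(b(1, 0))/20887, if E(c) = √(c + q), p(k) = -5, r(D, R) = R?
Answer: 3*I/20887 ≈ 0.00014363*I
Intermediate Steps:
b(n, y) = 4 (b(n, y) = -3 + 7 = 4)
q = -13 (q = -5 - (75 - 67) = -5 - 1*8 = -5 - 8 = -13)
E(c) = √(-13 + c) (E(c) = √(c - 13) = √(-13 + c))
E(b(1, 0))/20887 = √(-13 + 4)/20887 = √(-9)*(1/20887) = (3*I)*(1/20887) = 3*I/20887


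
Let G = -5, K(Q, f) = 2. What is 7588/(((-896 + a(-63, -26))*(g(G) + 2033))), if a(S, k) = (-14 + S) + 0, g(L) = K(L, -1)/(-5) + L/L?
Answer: -1355/353338 ≈ -0.0038349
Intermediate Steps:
g(L) = ⅗ (g(L) = 2/(-5) + L/L = 2*(-⅕) + 1 = -⅖ + 1 = ⅗)
a(S, k) = -14 + S
7588/(((-896 + a(-63, -26))*(g(G) + 2033))) = 7588/(((-896 + (-14 - 63))*(⅗ + 2033))) = 7588/(((-896 - 77)*(10168/5))) = 7588/((-973*10168/5)) = 7588/(-9893464/5) = 7588*(-5/9893464) = -1355/353338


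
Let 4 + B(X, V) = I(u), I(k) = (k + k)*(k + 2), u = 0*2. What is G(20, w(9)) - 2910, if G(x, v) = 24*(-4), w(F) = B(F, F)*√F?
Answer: -3006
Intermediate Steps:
u = 0
I(k) = 2*k*(2 + k) (I(k) = (2*k)*(2 + k) = 2*k*(2 + k))
B(X, V) = -4 (B(X, V) = -4 + 2*0*(2 + 0) = -4 + 2*0*2 = -4 + 0 = -4)
w(F) = -4*√F
G(x, v) = -96
G(20, w(9)) - 2910 = -96 - 2910 = -3006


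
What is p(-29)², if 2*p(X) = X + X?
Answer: 841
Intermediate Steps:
p(X) = X (p(X) = (X + X)/2 = (2*X)/2 = X)
p(-29)² = (-29)² = 841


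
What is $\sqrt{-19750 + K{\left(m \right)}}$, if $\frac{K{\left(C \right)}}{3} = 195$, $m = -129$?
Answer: $i \sqrt{19165} \approx 138.44 i$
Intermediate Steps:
$K{\left(C \right)} = 585$ ($K{\left(C \right)} = 3 \cdot 195 = 585$)
$\sqrt{-19750 + K{\left(m \right)}} = \sqrt{-19750 + 585} = \sqrt{-19165} = i \sqrt{19165}$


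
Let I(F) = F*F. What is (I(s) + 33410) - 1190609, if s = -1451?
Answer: 948202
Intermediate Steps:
I(F) = F**2
(I(s) + 33410) - 1190609 = ((-1451)**2 + 33410) - 1190609 = (2105401 + 33410) - 1190609 = 2138811 - 1190609 = 948202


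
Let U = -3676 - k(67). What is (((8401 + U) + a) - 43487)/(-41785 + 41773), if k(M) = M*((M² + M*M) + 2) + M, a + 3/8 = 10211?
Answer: 5042227/96 ≈ 52523.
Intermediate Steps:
a = 81685/8 (a = -3/8 + 10211 = 81685/8 ≈ 10211.)
k(M) = M + M*(2 + 2*M²) (k(M) = M*((M² + M²) + 2) + M = M*(2*M² + 2) + M = M*(2 + 2*M²) + M = M + M*(2 + 2*M²))
U = -605403 (U = -3676 - 67*(3 + 2*67²) = -3676 - 67*(3 + 2*4489) = -3676 - 67*(3 + 8978) = -3676 - 67*8981 = -3676 - 1*601727 = -3676 - 601727 = -605403)
(((8401 + U) + a) - 43487)/(-41785 + 41773) = (((8401 - 605403) + 81685/8) - 43487)/(-41785 + 41773) = ((-597002 + 81685/8) - 43487)/(-12) = (-4694331/8 - 43487)*(-1/12) = -5042227/8*(-1/12) = 5042227/96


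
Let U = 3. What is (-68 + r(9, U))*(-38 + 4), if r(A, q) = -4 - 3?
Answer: 2550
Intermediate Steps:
r(A, q) = -7
(-68 + r(9, U))*(-38 + 4) = (-68 - 7)*(-38 + 4) = -75*(-34) = 2550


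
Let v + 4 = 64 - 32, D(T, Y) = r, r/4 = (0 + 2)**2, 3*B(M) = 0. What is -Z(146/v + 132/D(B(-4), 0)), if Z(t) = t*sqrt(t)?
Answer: -377*sqrt(2639)/392 ≈ -49.405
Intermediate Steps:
B(M) = 0 (B(M) = (1/3)*0 = 0)
r = 16 (r = 4*(0 + 2)**2 = 4*2**2 = 4*4 = 16)
D(T, Y) = 16
v = 28 (v = -4 + (64 - 32) = -4 + 32 = 28)
Z(t) = t**(3/2)
-Z(146/v + 132/D(B(-4), 0)) = -(146/28 + 132/16)**(3/2) = -(146*(1/28) + 132*(1/16))**(3/2) = -(73/14 + 33/4)**(3/2) = -(377/28)**(3/2) = -377*sqrt(2639)/392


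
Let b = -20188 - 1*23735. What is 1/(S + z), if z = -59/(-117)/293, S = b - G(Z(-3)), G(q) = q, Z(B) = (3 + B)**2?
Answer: -34281/1505724304 ≈ -2.2767e-5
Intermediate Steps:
b = -43923 (b = -20188 - 23735 = -43923)
S = -43923 (S = -43923 - (3 - 3)**2 = -43923 - 1*0**2 = -43923 - 1*0 = -43923 + 0 = -43923)
z = 59/34281 (z = -59*(-1/117)*(1/293) = (59/117)*(1/293) = 59/34281 ≈ 0.0017211)
1/(S + z) = 1/(-43923 + 59/34281) = 1/(-1505724304/34281) = -34281/1505724304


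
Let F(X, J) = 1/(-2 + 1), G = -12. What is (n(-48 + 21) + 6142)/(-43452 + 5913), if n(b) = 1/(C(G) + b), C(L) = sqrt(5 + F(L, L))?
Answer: -17061/104275 ≈ -0.16362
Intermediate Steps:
F(X, J) = -1 (F(X, J) = 1/(-1) = -1)
C(L) = 2 (C(L) = sqrt(5 - 1) = sqrt(4) = 2)
n(b) = 1/(2 + b)
(n(-48 + 21) + 6142)/(-43452 + 5913) = (1/(2 + (-48 + 21)) + 6142)/(-43452 + 5913) = (1/(2 - 27) + 6142)/(-37539) = (1/(-25) + 6142)*(-1/37539) = (-1/25 + 6142)*(-1/37539) = (153549/25)*(-1/37539) = -17061/104275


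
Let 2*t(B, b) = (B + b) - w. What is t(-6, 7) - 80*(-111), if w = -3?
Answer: 8882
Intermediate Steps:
t(B, b) = 3/2 + B/2 + b/2 (t(B, b) = ((B + b) - 1*(-3))/2 = ((B + b) + 3)/2 = (3 + B + b)/2 = 3/2 + B/2 + b/2)
t(-6, 7) - 80*(-111) = (3/2 + (1/2)*(-6) + (1/2)*7) - 80*(-111) = (3/2 - 3 + 7/2) + 8880 = 2 + 8880 = 8882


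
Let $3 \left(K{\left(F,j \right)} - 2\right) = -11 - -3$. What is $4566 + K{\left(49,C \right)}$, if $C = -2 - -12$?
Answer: $\frac{13696}{3} \approx 4565.3$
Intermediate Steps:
$C = 10$ ($C = -2 + 12 = 10$)
$K{\left(F,j \right)} = - \frac{2}{3}$ ($K{\left(F,j \right)} = 2 + \frac{-11 - -3}{3} = 2 + \frac{-11 + 3}{3} = 2 + \frac{1}{3} \left(-8\right) = 2 - \frac{8}{3} = - \frac{2}{3}$)
$4566 + K{\left(49,C \right)} = 4566 - \frac{2}{3} = \frac{13696}{3}$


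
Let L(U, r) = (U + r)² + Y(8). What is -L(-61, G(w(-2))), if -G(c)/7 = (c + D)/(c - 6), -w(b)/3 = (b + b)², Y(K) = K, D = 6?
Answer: -358252/81 ≈ -4422.9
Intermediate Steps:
w(b) = -12*b² (w(b) = -3*(b + b)² = -3*4*b² = -12*b²)
G(c) = -7*(6 + c)/(-6 + c) (G(c) = -7*(c + 6)/(c - 6) = -7*(6 + c)/(-6 + c))
L(U, r) = 8 + (U + r)² (L(U, r) = (U + r)² + 8 = 8 + (U + r)²)
-L(-61, G(w(-2))) = -(8 + (-61 + 7*(-6 - (-12)*(-2)²)/(-6 - 12*(-2)²))²) = -(8 + (-61 + 7*(-6 - (-12)*4)/(-6 - 12*4))²) = -(8 + (-61 + 7*(-6 - 1*(-48))/(-6 - 48))²) = -(8 + (-61 + 7*(-6 + 48)/(-54))²) = -(8 + (-61 + 7*(-1/54)*42)²) = -(8 + (-61 - 49/9)²) = -(8 + (-598/9)²) = -(8 + 357604/81) = -1*358252/81 = -358252/81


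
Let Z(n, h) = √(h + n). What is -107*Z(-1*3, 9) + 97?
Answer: 97 - 107*√6 ≈ -165.10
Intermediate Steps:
-107*Z(-1*3, 9) + 97 = -107*√(9 - 1*3) + 97 = -107*√(9 - 3) + 97 = -107*√6 + 97 = 97 - 107*√6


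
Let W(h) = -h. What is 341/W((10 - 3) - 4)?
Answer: -341/3 ≈ -113.67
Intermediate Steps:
341/W((10 - 3) - 4) = 341/((-((10 - 3) - 4))) = 341/((-(7 - 4))) = 341/((-1*3)) = 341/(-3) = 341*(-1/3) = -341/3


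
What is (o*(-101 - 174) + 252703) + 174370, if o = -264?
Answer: 499673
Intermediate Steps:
(o*(-101 - 174) + 252703) + 174370 = (-264*(-101 - 174) + 252703) + 174370 = (-264*(-275) + 252703) + 174370 = (72600 + 252703) + 174370 = 325303 + 174370 = 499673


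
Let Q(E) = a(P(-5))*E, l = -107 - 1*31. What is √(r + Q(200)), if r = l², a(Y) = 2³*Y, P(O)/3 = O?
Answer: 2*I*√1239 ≈ 70.399*I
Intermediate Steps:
P(O) = 3*O
l = -138 (l = -107 - 31 = -138)
a(Y) = 8*Y
Q(E) = -120*E (Q(E) = (8*(3*(-5)))*E = (8*(-15))*E = -120*E)
r = 19044 (r = (-138)² = 19044)
√(r + Q(200)) = √(19044 - 120*200) = √(19044 - 24000) = √(-4956) = 2*I*√1239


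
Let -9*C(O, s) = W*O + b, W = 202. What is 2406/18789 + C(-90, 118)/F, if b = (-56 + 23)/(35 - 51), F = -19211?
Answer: 132355069/5775287664 ≈ 0.022917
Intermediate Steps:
b = 33/16 (b = -33/(-16) = -33*(-1/16) = 33/16 ≈ 2.0625)
C(O, s) = -11/48 - 202*O/9 (C(O, s) = -(202*O + 33/16)/9 = -(33/16 + 202*O)/9 = -11/48 - 202*O/9)
2406/18789 + C(-90, 118)/F = 2406/18789 + (-11/48 - 202/9*(-90))/(-19211) = 2406*(1/18789) + (-11/48 + 2020)*(-1/19211) = 802/6263 + (96949/48)*(-1/19211) = 802/6263 - 96949/922128 = 132355069/5775287664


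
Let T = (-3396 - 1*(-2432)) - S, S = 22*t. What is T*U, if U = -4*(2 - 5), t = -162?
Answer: 31200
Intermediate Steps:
U = 12 (U = -4*(-3) = 12)
S = -3564 (S = 22*(-162) = -3564)
T = 2600 (T = (-3396 - 1*(-2432)) - 1*(-3564) = (-3396 + 2432) + 3564 = -964 + 3564 = 2600)
T*U = 2600*12 = 31200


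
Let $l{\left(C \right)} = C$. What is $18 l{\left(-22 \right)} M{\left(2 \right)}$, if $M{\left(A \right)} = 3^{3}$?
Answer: $-10692$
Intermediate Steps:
$M{\left(A \right)} = 27$
$18 l{\left(-22 \right)} M{\left(2 \right)} = 18 \left(-22\right) 27 = \left(-396\right) 27 = -10692$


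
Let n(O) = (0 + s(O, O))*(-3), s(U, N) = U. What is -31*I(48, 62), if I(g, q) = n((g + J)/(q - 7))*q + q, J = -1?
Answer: 165292/55 ≈ 3005.3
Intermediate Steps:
n(O) = -3*O (n(O) = (0 + O)*(-3) = O*(-3) = -3*O)
I(g, q) = q - 3*q*(-1 + g)/(-7 + q) (I(g, q) = (-3*(g - 1)/(q - 7))*q + q = (-3*(-1 + g)/(-7 + q))*q + q = -3*q*(-1 + g)/(-7 + q) + q = q - 3*q*(-1 + g)/(-7 + q))
-31*I(48, 62) = -1922*(-4 + 62 - 3*48)/(-7 + 62) = -1922*(-4 + 62 - 144)/55 = -1922*(-86)/55 = -31*(-5332/55) = 165292/55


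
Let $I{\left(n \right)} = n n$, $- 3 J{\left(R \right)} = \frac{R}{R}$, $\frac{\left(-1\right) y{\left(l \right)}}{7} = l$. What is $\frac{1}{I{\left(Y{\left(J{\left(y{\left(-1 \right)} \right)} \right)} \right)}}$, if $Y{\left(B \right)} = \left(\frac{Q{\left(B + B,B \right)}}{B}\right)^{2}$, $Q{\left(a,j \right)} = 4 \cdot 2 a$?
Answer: $\frac{1}{65536} \approx 1.5259 \cdot 10^{-5}$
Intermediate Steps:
$y{\left(l \right)} = - 7 l$
$Q{\left(a,j \right)} = 8 a$
$J{\left(R \right)} = - \frac{1}{3}$ ($J{\left(R \right)} = - \frac{R \frac{1}{R}}{3} = \left(- \frac{1}{3}\right) 1 = - \frac{1}{3}$)
$Y{\left(B \right)} = 256$ ($Y{\left(B \right)} = \left(\frac{8 \left(B + B\right)}{B}\right)^{2} = \left(\frac{8 \cdot 2 B}{B}\right)^{2} = \left(\frac{16 B}{B}\right)^{2} = 16^{2} = 256$)
$I{\left(n \right)} = n^{2}$
$\frac{1}{I{\left(Y{\left(J{\left(y{\left(-1 \right)} \right)} \right)} \right)}} = \frac{1}{256^{2}} = \frac{1}{65536}$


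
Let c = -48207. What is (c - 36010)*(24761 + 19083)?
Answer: -3692410148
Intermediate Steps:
(c - 36010)*(24761 + 19083) = (-48207 - 36010)*(24761 + 19083) = -84217*43844 = -3692410148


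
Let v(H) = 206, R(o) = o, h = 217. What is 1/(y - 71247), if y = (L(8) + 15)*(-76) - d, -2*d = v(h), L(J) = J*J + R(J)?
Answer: -1/77756 ≈ -1.2861e-5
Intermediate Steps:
L(J) = J + J² (L(J) = J*J + J = J² + J = J + J²)
d = -103 (d = -½*206 = -103)
y = -6509 (y = (8*(1 + 8) + 15)*(-76) - 1*(-103) = (8*9 + 15)*(-76) + 103 = (72 + 15)*(-76) + 103 = 87*(-76) + 103 = -6612 + 103 = -6509)
1/(y - 71247) = 1/(-6509 - 71247) = 1/(-77756) = -1/77756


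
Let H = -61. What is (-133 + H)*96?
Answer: -18624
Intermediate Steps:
(-133 + H)*96 = (-133 - 61)*96 = -194*96 = -18624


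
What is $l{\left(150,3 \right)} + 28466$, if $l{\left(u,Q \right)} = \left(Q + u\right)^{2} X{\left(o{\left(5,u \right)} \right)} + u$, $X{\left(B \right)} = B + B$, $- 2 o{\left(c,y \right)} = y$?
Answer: $-3482734$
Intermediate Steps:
$o{\left(c,y \right)} = - \frac{y}{2}$
$X{\left(B \right)} = 2 B$
$l{\left(u,Q \right)} = u - u \left(Q + u\right)^{2}$ ($l{\left(u,Q \right)} = \left(Q + u\right)^{2} \cdot 2 \left(- \frac{u}{2}\right) + u = \left(Q + u\right)^{2} \left(- u\right) + u = - u \left(Q + u\right)^{2} + u = u - u \left(Q + u\right)^{2}$)
$l{\left(150,3 \right)} + 28466 = 150 \left(1 - \left(3 + 150\right)^{2}\right) + 28466 = 150 \left(1 - 153^{2}\right) + 28466 = 150 \left(1 - 23409\right) + 28466 = 150 \left(-23408\right) + 28466 = -3511200 + 28466 = -3482734$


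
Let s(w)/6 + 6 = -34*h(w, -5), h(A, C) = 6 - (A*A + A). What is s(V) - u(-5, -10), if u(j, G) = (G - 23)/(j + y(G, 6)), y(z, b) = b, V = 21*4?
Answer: 1455333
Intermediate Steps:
V = 84
h(A, C) = 6 - A - A² (h(A, C) = 6 - (A² + A) = 6 - (A + A²) = 6 + (-A - A²) = 6 - A - A²)
s(w) = -1260 + 204*w + 204*w² (s(w) = -36 + 6*(-34*(6 - w - w²)) = -36 + 6*(-204 + 34*w + 34*w²) = -36 + (-1224 + 204*w + 204*w²) = -1260 + 204*w + 204*w²)
u(j, G) = (-23 + G)/(6 + j) (u(j, G) = (G - 23)/(j + 6) = (-23 + G)/(6 + j))
s(V) - u(-5, -10) = (-1260 + 204*84 + 204*84²) - (-23 - 10)/(6 - 5) = (-1260 + 17136 + 204*7056) - (-33)/1 = (-1260 + 17136 + 1439424) - (-33) = 1455300 - 1*(-33) = 1455300 + 33 = 1455333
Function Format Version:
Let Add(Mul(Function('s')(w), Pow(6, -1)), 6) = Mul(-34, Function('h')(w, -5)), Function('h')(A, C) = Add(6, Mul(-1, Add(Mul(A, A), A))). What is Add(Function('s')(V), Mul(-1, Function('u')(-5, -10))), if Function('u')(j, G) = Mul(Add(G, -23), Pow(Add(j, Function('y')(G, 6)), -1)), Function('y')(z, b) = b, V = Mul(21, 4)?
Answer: 1455333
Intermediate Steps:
V = 84
Function('h')(A, C) = Add(6, Mul(-1, A), Mul(-1, Pow(A, 2))) (Function('h')(A, C) = Add(6, Mul(-1, Add(Pow(A, 2), A))) = Add(6, Mul(-1, Add(A, Pow(A, 2)))) = Add(6, Add(Mul(-1, A), Mul(-1, Pow(A, 2)))) = Add(6, Mul(-1, A), Mul(-1, Pow(A, 2))))
Function('s')(w) = Add(-1260, Mul(204, w), Mul(204, Pow(w, 2))) (Function('s')(w) = Add(-36, Mul(6, Mul(-34, Add(6, Mul(-1, w), Mul(-1, Pow(w, 2)))))) = Add(-36, Mul(6, Add(-204, Mul(34, w), Mul(34, Pow(w, 2))))) = Add(-36, Add(-1224, Mul(204, w), Mul(204, Pow(w, 2)))) = Add(-1260, Mul(204, w), Mul(204, Pow(w, 2))))
Function('u')(j, G) = Mul(Pow(Add(6, j), -1), Add(-23, G)) (Function('u')(j, G) = Mul(Add(G, -23), Pow(Add(j, 6), -1)) = Mul(Add(-23, G), Pow(Add(6, j), -1)) = Mul(Pow(Add(6, j), -1), Add(-23, G)))
Add(Function('s')(V), Mul(-1, Function('u')(-5, -10))) = Add(Add(-1260, Mul(204, 84), Mul(204, Pow(84, 2))), Mul(-1, Mul(Pow(Add(6, -5), -1), Add(-23, -10)))) = Add(Add(-1260, 17136, Mul(204, 7056)), Mul(-1, Mul(Pow(1, -1), -33))) = Add(Add(-1260, 17136, 1439424), Mul(-1, Mul(1, -33))) = Add(1455300, Mul(-1, -33)) = Add(1455300, 33) = 1455333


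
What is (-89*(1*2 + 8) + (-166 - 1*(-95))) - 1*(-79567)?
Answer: 78606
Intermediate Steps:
(-89*(1*2 + 8) + (-166 - 1*(-95))) - 1*(-79567) = (-89*(2 + 8) + (-166 + 95)) + 79567 = (-89*10 - 71) + 79567 = (-890 - 71) + 79567 = -961 + 79567 = 78606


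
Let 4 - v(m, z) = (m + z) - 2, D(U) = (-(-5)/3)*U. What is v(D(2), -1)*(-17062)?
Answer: -187682/3 ≈ -62561.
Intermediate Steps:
D(U) = 5*U/3 (D(U) = (-(-5)/3)*U = (-1*(-5/3))*U = 5*U/3)
v(m, z) = 6 - m - z (v(m, z) = 4 - ((m + z) - 2) = 4 - (-2 + m + z) = 4 + (2 - m - z) = 6 - m - z)
v(D(2), -1)*(-17062) = (6 - 5*2/3 - 1*(-1))*(-17062) = (6 - 1*10/3 + 1)*(-17062) = (6 - 10/3 + 1)*(-17062) = (11/3)*(-17062) = -187682/3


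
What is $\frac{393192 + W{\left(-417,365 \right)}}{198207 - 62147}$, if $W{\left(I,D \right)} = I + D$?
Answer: $\frac{19657}{6803} \approx 2.8895$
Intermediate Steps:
$W{\left(I,D \right)} = D + I$
$\frac{393192 + W{\left(-417,365 \right)}}{198207 - 62147} = \frac{393192 + \left(365 - 417\right)}{198207 - 62147} = \frac{393192 - 52}{136060} = 393140 \cdot \frac{1}{136060} = \frac{19657}{6803}$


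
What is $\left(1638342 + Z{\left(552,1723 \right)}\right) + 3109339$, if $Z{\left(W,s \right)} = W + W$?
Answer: $4748785$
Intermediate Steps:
$Z{\left(W,s \right)} = 2 W$
$\left(1638342 + Z{\left(552,1723 \right)}\right) + 3109339 = \left(1638342 + 2 \cdot 552\right) + 3109339 = \left(1638342 + 1104\right) + 3109339 = 1639446 + 3109339 = 4748785$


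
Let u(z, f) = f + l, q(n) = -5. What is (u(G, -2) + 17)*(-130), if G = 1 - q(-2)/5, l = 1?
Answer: -2080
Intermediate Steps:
G = 2 (G = 1 - (-5)/5 = 1 - 1*(-1) = 1 + 1 = 2)
u(z, f) = 1 + f (u(z, f) = f + 1 = 1 + f)
(u(G, -2) + 17)*(-130) = ((1 - 2) + 17)*(-130) = (-1 + 17)*(-130) = 16*(-130) = -2080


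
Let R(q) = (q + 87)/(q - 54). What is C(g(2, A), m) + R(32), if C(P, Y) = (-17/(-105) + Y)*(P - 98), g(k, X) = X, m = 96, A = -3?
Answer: -22448029/2310 ≈ -9717.8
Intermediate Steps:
R(q) = (87 + q)/(-54 + q)
C(P, Y) = (-98 + P)*(17/105 + Y) (C(P, Y) = (-17*(-1/105) + Y)*(-98 + P) = (17/105 + Y)*(-98 + P) = (-98 + P)*(17/105 + Y))
C(g(2, A), m) + R(32) = (-238/15 - 98*96 + (17/105)*(-3) - 3*96) + (87 + 32)/(-54 + 32) = (-238/15 - 9408 - 17/35 - 288) + 119/(-22) = -1019797/105 - 1/22*119 = -1019797/105 - 119/22 = -22448029/2310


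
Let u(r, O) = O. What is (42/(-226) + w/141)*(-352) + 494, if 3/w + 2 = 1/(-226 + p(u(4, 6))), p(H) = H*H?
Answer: 1139530538/2023491 ≈ 563.15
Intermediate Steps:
p(H) = H²
w = -190/127 (w = 3/(-2 + 1/(-226 + 6²)) = 3/(-2 + 1/(-226 + 36)) = 3/(-2 + 1/(-190)) = 3/(-2 - 1/190) = 3/(-381/190) = 3*(-190/381) = -190/127 ≈ -1.4961)
(42/(-226) + w/141)*(-352) + 494 = (42/(-226) - 190/127/141)*(-352) + 494 = (42*(-1/226) - 190/127*1/141)*(-352) + 494 = (-21/113 - 190/17907)*(-352) + 494 = -397517/2023491*(-352) + 494 = 139925984/2023491 + 494 = 1139530538/2023491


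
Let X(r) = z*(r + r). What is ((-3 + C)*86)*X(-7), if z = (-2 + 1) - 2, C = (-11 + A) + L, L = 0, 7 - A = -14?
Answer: 25284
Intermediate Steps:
A = 21 (A = 7 - 1*(-14) = 7 + 14 = 21)
C = 10 (C = (-11 + 21) + 0 = 10 + 0 = 10)
z = -3 (z = -1 - 2 = -3)
X(r) = -6*r (X(r) = -3*(r + r) = -6*r)
((-3 + C)*86)*X(-7) = ((-3 + 10)*86)*(-6*(-7)) = (7*86)*42 = 602*42 = 25284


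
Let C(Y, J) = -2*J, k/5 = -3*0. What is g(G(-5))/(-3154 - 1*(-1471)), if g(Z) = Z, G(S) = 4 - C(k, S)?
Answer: 2/561 ≈ 0.0035651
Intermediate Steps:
k = 0 (k = 5*(-3*0) = 5*0 = 0)
G(S) = 4 + 2*S (G(S) = 4 - (-2)*S = 4 + 2*S)
g(G(-5))/(-3154 - 1*(-1471)) = (4 + 2*(-5))/(-3154 - 1*(-1471)) = (4 - 10)/(-3154 + 1471) = -6/(-1683) = -6*(-1/1683) = 2/561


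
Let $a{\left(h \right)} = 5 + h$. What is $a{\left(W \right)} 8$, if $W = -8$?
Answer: $-24$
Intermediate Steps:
$a{\left(W \right)} 8 = \left(5 - 8\right) 8 = \left(-3\right) 8 = -24$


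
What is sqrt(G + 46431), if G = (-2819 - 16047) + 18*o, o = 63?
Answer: sqrt(28699) ≈ 169.41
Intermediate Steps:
G = -17732 (G = (-2819 - 16047) + 18*63 = -18866 + 1134 = -17732)
sqrt(G + 46431) = sqrt(-17732 + 46431) = sqrt(28699)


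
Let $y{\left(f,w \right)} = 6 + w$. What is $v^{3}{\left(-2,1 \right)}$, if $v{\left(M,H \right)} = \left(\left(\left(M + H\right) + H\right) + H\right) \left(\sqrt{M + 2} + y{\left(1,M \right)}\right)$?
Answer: $64$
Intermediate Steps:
$v{\left(M,H \right)} = \left(M + 3 H\right) \left(6 + M + \sqrt{2 + M}\right)$ ($v{\left(M,H \right)} = \left(\left(\left(M + H\right) + H\right) + H\right) \left(\sqrt{M + 2} + \left(6 + M\right)\right) = \left(\left(\left(H + M\right) + H\right) + H\right) \left(\sqrt{2 + M} + \left(6 + M\right)\right) = \left(\left(M + 2 H\right) + H\right) \left(6 + M + \sqrt{2 + M}\right) = \left(M + 3 H\right) \left(6 + M + \sqrt{2 + M}\right)$)
$v^{3}{\left(-2,1 \right)} = \left(- 2 \sqrt{2 - 2} - 2 \left(6 - 2\right) + 3 \cdot 1 \sqrt{2 - 2} + 3 \cdot 1 \left(6 - 2\right)\right)^{3} = \left(- 2 \sqrt{0} - 8 + 3 \cdot 1 \sqrt{0} + 3 \cdot 1 \cdot 4\right)^{3} = \left(\left(-2\right) 0 - 8 + 3 \cdot 1 \cdot 0 + 12\right)^{3} = \left(0 - 8 + 0 + 12\right)^{3} = 4^{3} = 64$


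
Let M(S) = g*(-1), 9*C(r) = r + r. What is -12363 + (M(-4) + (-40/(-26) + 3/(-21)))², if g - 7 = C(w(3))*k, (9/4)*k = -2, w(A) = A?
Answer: -74481929591/6036849 ≈ -12338.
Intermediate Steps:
C(r) = 2*r/9 (C(r) = (r + r)/9 = (2*r)/9 = 2*r/9)
k = -8/9 (k = (4/9)*(-2) = -8/9 ≈ -0.88889)
g = 173/27 (g = 7 + ((2/9)*3)*(-8/9) = 7 + (⅔)*(-8/9) = 7 - 16/27 = 173/27 ≈ 6.4074)
M(S) = -173/27 (M(S) = (173/27)*(-1) = -173/27)
-12363 + (M(-4) + (-40/(-26) + 3/(-21)))² = -12363 + (-173/27 + (-40/(-26) + 3/(-21)))² = -12363 + (-173/27 + (-40*(-1/26) + 3*(-1/21)))² = -12363 + (-173/27 + (20/13 - ⅐))² = -12363 + (-173/27 + 127/91)² = -12363 + (-12314/2457)² = -12363 + 151634596/6036849 = -74481929591/6036849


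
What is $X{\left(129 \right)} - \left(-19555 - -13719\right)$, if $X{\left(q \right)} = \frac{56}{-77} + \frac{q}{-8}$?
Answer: $\frac{512085}{88} \approx 5819.1$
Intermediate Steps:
$X{\left(q \right)} = - \frac{8}{11} - \frac{q}{8}$ ($X{\left(q \right)} = 56 \left(- \frac{1}{77}\right) + q \left(- \frac{1}{8}\right) = - \frac{8}{11} - \frac{q}{8}$)
$X{\left(129 \right)} - \left(-19555 - -13719\right) = \left(- \frac{8}{11} - \frac{129}{8}\right) - \left(-19555 - -13719\right) = \left(- \frac{8}{11} - \frac{129}{8}\right) - \left(-19555 + 13719\right) = - \frac{1483}{88} - -5836 = - \frac{1483}{88} + 5836 = \frac{512085}{88}$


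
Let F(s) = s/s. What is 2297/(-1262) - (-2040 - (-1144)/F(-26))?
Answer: 1128455/1262 ≈ 894.18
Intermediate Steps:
F(s) = 1
2297/(-1262) - (-2040 - (-1144)/F(-26)) = 2297/(-1262) - (-2040 - (-1144)/1) = 2297*(-1/1262) - (-2040 - (-1144)) = -2297/1262 - (-2040 - 1*(-1144)) = -2297/1262 - (-2040 + 1144) = -2297/1262 - 1*(-896) = -2297/1262 + 896 = 1128455/1262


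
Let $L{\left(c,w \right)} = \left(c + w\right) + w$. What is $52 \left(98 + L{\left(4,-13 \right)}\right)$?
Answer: $3952$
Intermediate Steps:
$L{\left(c,w \right)} = c + 2 w$
$52 \left(98 + L{\left(4,-13 \right)}\right) = 52 \left(98 + \left(4 + 2 \left(-13\right)\right)\right) = 52 \left(98 + \left(4 - 26\right)\right) = 52 \left(98 - 22\right) = 52 \cdot 76 = 3952$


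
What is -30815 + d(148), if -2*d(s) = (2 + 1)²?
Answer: -61639/2 ≈ -30820.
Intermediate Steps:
d(s) = -9/2 (d(s) = -(2 + 1)²/2 = -½*3² = -½*9 = -9/2)
-30815 + d(148) = -30815 - 9/2 = -61639/2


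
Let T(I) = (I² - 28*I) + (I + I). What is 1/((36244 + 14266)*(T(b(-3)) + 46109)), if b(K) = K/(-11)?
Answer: 121/281761953400 ≈ 4.2944e-10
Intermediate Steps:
b(K) = -K/11 (b(K) = K*(-1/11) = -K/11)
T(I) = I² - 26*I (T(I) = (I² - 28*I) + 2*I = I² - 26*I)
1/((36244 + 14266)*(T(b(-3)) + 46109)) = 1/((36244 + 14266)*((-1/11*(-3))*(-26 - 1/11*(-3)) + 46109)) = 1/(50510*(3*(-26 + 3/11)/11 + 46109)) = 1/(50510*((3/11)*(-283/11) + 46109)) = 1/(50510*(-849/121 + 46109)) = 1/(50510*(5578340/121)) = 1/(281761953400/121) = 121/281761953400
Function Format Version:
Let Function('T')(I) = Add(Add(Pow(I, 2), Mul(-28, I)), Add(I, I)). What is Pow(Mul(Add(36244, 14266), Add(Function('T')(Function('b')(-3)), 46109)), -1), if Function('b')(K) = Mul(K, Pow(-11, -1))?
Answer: Rational(121, 281761953400) ≈ 4.2944e-10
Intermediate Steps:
Function('b')(K) = Mul(Rational(-1, 11), K) (Function('b')(K) = Mul(K, Rational(-1, 11)) = Mul(Rational(-1, 11), K))
Function('T')(I) = Add(Pow(I, 2), Mul(-26, I)) (Function('T')(I) = Add(Add(Pow(I, 2), Mul(-28, I)), Mul(2, I)) = Add(Pow(I, 2), Mul(-26, I)))
Pow(Mul(Add(36244, 14266), Add(Function('T')(Function('b')(-3)), 46109)), -1) = Pow(Mul(Add(36244, 14266), Add(Mul(Mul(Rational(-1, 11), -3), Add(-26, Mul(Rational(-1, 11), -3))), 46109)), -1) = Pow(Mul(50510, Add(Mul(Rational(3, 11), Add(-26, Rational(3, 11))), 46109)), -1) = Pow(Mul(50510, Add(Mul(Rational(3, 11), Rational(-283, 11)), 46109)), -1) = Pow(Mul(50510, Add(Rational(-849, 121), 46109)), -1) = Pow(Mul(50510, Rational(5578340, 121)), -1) = Pow(Rational(281761953400, 121), -1) = Rational(121, 281761953400)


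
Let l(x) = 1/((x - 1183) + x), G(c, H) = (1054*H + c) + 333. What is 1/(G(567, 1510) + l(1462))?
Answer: 1741/2772438041 ≈ 6.2797e-7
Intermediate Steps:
G(c, H) = 333 + c + 1054*H (G(c, H) = (c + 1054*H) + 333 = 333 + c + 1054*H)
l(x) = 1/(-1183 + 2*x) (l(x) = 1/((-1183 + x) + x) = 1/(-1183 + 2*x))
1/(G(567, 1510) + l(1462)) = 1/((333 + 567 + 1054*1510) + 1/(-1183 + 2*1462)) = 1/((333 + 567 + 1591540) + 1/(-1183 + 2924)) = 1/(1592440 + 1/1741) = 1/(2772438041/1741) = 1741/2772438041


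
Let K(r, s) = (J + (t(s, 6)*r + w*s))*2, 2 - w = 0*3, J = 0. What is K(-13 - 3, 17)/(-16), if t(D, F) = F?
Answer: 31/4 ≈ 7.7500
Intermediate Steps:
w = 2 (w = 2 - 0*3 = 2 - 1*0 = 2 + 0 = 2)
K(r, s) = 4*s + 12*r (K(r, s) = (0 + (6*r + 2*s))*2 = (0 + (2*s + 6*r))*2 = (2*s + 6*r)*2 = 4*s + 12*r)
K(-13 - 3, 17)/(-16) = (4*17 + 12*(-13 - 3))/(-16) = (68 + 12*(-16))*(-1/16) = (68 - 192)*(-1/16) = -124*(-1/16) = 31/4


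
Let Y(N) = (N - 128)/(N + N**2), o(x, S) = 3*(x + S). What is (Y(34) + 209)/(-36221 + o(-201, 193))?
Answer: -124308/21565775 ≈ -0.0057641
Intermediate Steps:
o(x, S) = 3*S + 3*x (o(x, S) = 3*(S + x) = 3*S + 3*x)
Y(N) = (-128 + N)/(N + N**2)
(Y(34) + 209)/(-36221 + o(-201, 193)) = ((-128 + 34)/(34*(1 + 34)) + 209)/(-36221 + (3*193 + 3*(-201))) = ((1/34)*(-94)/35 + 209)/(-36221 + (579 - 603)) = ((1/34)*(1/35)*(-94) + 209)/(-36221 - 24) = (-47/595 + 209)/(-36245) = (124308/595)*(-1/36245) = -124308/21565775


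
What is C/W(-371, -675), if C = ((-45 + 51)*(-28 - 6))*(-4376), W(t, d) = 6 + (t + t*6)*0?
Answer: 148784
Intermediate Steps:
W(t, d) = 6 (W(t, d) = 6 + (t + 6*t)*0 = 6 + (7*t)*0 = 6 + 0 = 6)
C = 892704 (C = (6*(-34))*(-4376) = -204*(-4376) = 892704)
C/W(-371, -675) = 892704/6 = 892704*(⅙) = 148784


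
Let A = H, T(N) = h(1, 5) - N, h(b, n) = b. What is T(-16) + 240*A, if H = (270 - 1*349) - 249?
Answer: -78703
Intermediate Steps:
T(N) = 1 - N
H = -328 (H = (270 - 349) - 249 = -79 - 249 = -328)
A = -328
T(-16) + 240*A = (1 - 1*(-16)) + 240*(-328) = (1 + 16) - 78720 = 17 - 78720 = -78703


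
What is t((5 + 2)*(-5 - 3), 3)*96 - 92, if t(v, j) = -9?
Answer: -956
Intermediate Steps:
t((5 + 2)*(-5 - 3), 3)*96 - 92 = -9*96 - 92 = -864 - 92 = -956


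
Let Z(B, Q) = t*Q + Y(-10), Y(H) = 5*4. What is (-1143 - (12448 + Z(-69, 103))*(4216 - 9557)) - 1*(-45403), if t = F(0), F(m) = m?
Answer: 66635848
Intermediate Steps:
Y(H) = 20
t = 0
Z(B, Q) = 20 (Z(B, Q) = 0*Q + 20 = 0 + 20 = 20)
(-1143 - (12448 + Z(-69, 103))*(4216 - 9557)) - 1*(-45403) = (-1143 - (12448 + 20)*(4216 - 9557)) - 1*(-45403) = (-1143 - 12468*(-5341)) + 45403 = (-1143 - 1*(-66591588)) + 45403 = (-1143 + 66591588) + 45403 = 66590445 + 45403 = 66635848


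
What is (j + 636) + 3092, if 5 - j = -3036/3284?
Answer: 3065552/821 ≈ 3733.9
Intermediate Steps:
j = 4864/821 (j = 5 - (-3036)/3284 = 5 - 1*(-759/821) = 5 + 759/821 = 4864/821 ≈ 5.9245)
(j + 636) + 3092 = (4864/821 + 636) + 3092 = 527020/821 + 3092 = 3065552/821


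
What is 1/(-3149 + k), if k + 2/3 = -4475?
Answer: -3/22874 ≈ -0.00013115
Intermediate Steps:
k = -13427/3 (k = -⅔ - 4475 = -13427/3 ≈ -4475.7)
1/(-3149 + k) = 1/(-3149 - 13427/3) = 1/(-22874/3) = -3/22874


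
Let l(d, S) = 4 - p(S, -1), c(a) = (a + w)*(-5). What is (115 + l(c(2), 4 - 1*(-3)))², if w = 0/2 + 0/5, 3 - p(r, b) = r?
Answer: 15129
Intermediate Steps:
p(r, b) = 3 - r
w = 0 (w = 0*(½) + 0*(⅕) = 0 + 0 = 0)
c(a) = -5*a (c(a) = (a + 0)*(-5) = a*(-5) = -5*a)
l(d, S) = 1 + S (l(d, S) = 4 - (3 - S) = 4 + (-3 + S) = 1 + S)
(115 + l(c(2), 4 - 1*(-3)))² = (115 + (1 + (4 - 1*(-3))))² = (115 + (1 + (4 + 3)))² = (115 + (1 + 7))² = (115 + 8)² = 123² = 15129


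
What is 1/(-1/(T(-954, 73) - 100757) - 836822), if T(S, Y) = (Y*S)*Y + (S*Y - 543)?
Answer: -5254808/4397338940175 ≈ -1.1950e-6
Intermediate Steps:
T(S, Y) = -543 + S*Y + S*Y² (T(S, Y) = (S*Y)*Y + (-543 + S*Y) = S*Y² + (-543 + S*Y) = -543 + S*Y + S*Y²)
1/(-1/(T(-954, 73) - 100757) - 836822) = 1/(-1/((-543 - 954*73 - 954*73²) - 100757) - 836822) = 1/(-1/((-543 - 69642 - 954*5329) - 100757) - 836822) = 1/(-1/((-543 - 69642 - 5083866) - 100757) - 836822) = 1/(-1/(-5154051 - 100757) - 836822) = 1/(-1/(-5254808) - 836822) = 1/(-1*(-1/5254808) - 836822) = 1/(1/5254808 - 836822) = 1/(-4397338940175/5254808) = -5254808/4397338940175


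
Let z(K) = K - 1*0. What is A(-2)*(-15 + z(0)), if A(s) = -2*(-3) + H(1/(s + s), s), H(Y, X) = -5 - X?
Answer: -45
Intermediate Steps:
z(K) = K (z(K) = K + 0 = K)
A(s) = 1 - s (A(s) = -2*(-3) + (-5 - s) = 6 + (-5 - s) = 1 - s)
A(-2)*(-15 + z(0)) = (1 - 1*(-2))*(-15 + 0) = (1 + 2)*(-15) = 3*(-15) = -45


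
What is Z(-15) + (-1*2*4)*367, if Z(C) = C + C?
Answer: -2966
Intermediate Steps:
Z(C) = 2*C
Z(-15) + (-1*2*4)*367 = 2*(-15) + (-1*2*4)*367 = -30 - 2*4*367 = -30 - 8*367 = -30 - 2936 = -2966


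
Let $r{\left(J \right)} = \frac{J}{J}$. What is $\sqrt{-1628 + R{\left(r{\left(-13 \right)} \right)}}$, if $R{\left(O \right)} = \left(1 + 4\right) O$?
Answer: $i \sqrt{1623} \approx 40.286 i$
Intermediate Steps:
$r{\left(J \right)} = 1$
$R{\left(O \right)} = 5 O$
$\sqrt{-1628 + R{\left(r{\left(-13 \right)} \right)}} = \sqrt{-1628 + 5 \cdot 1} = \sqrt{-1628 + 5} = \sqrt{-1623} = i \sqrt{1623}$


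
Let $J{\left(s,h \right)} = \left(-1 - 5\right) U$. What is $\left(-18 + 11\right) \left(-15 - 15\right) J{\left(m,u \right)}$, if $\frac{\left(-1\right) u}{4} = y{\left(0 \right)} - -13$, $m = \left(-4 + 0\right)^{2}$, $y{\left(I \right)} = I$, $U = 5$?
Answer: $-6300$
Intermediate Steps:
$m = 16$ ($m = \left(-4\right)^{2} = 16$)
$u = -52$ ($u = - 4 \left(0 - -13\right) = - 4 \left(0 + 13\right) = \left(-4\right) 13 = -52$)
$J{\left(s,h \right)} = -30$ ($J{\left(s,h \right)} = \left(-1 - 5\right) 5 = \left(-6\right) 5 = -30$)
$\left(-18 + 11\right) \left(-15 - 15\right) J{\left(m,u \right)} = \left(-18 + 11\right) \left(-15 - 15\right) \left(-30\right) = \left(-7\right) \left(-30\right) \left(-30\right) = 210 \left(-30\right) = -6300$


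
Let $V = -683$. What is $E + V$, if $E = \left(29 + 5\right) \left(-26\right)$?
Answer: $-1567$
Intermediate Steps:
$E = -884$ ($E = 34 \left(-26\right) = -884$)
$E + V = -884 - 683 = -1567$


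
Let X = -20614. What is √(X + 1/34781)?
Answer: I*√24937126013273/34781 ≈ 143.58*I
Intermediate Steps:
√(X + 1/34781) = √(-20614 + 1/34781) = √(-716975533/34781) = I*√24937126013273/34781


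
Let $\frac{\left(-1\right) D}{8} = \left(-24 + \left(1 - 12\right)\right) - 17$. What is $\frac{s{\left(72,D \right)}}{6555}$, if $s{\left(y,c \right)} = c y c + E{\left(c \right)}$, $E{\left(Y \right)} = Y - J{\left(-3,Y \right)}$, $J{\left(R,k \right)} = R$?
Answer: $\frac{12460451}{6555} \approx 1900.9$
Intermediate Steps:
$D = 416$ ($D = - 8 \left(\left(-24 + \left(1 - 12\right)\right) - 17\right) = - 8 \left(\left(-24 - 11\right) - 17\right) = - 8 \left(-35 - 17\right) = \left(-8\right) \left(-52\right) = 416$)
$E{\left(Y \right)} = 3 + Y$ ($E{\left(Y \right)} = Y - -3 = Y + 3 = 3 + Y$)
$s{\left(y,c \right)} = 3 + c + y c^{2}$ ($s{\left(y,c \right)} = c y c + \left(3 + c\right) = y c^{2} + \left(3 + c\right) = 3 + c + y c^{2}$)
$\frac{s{\left(72,D \right)}}{6555} = \frac{3 + 416 + 72 \cdot 416^{2}}{6555} = \left(3 + 416 + 72 \cdot 173056\right) \frac{1}{6555} = \left(3 + 416 + 12460032\right) \frac{1}{6555} = 12460451 \cdot \frac{1}{6555} = \frac{12460451}{6555}$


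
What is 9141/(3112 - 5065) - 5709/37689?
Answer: -39518314/8178513 ≈ -4.8320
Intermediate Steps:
9141/(3112 - 5065) - 5709/37689 = 9141/(-1953) - 5709*1/37689 = 9141*(-1/1953) - 1903/12563 = -3047/651 - 1903/12563 = -39518314/8178513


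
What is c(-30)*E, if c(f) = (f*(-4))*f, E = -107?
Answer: 385200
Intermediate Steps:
c(f) = -4*f**2 (c(f) = (-4*f)*f = -4*f**2)
c(-30)*E = -4*(-30)**2*(-107) = -4*900*(-107) = -3600*(-107) = 385200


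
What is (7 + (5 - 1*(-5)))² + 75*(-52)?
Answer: -3611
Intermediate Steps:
(7 + (5 - 1*(-5)))² + 75*(-52) = (7 + (5 + 5))² - 3900 = (7 + 10)² - 3900 = 17² - 3900 = 289 - 3900 = -3611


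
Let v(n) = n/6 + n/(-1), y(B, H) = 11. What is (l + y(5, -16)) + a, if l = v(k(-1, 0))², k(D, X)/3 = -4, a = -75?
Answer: 36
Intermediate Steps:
k(D, X) = -12 (k(D, X) = 3*(-4) = -12)
v(n) = -5*n/6 (v(n) = n*(⅙) + n*(-1) = n/6 - n = -5*n/6)
l = 100 (l = (-⅚*(-12))² = 10² = 100)
(l + y(5, -16)) + a = (100 + 11) - 75 = 111 - 75 = 36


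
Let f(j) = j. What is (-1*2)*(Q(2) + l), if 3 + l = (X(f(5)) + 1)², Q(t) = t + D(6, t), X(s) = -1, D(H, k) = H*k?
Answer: -22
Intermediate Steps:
Q(t) = 7*t (Q(t) = t + 6*t = 7*t)
l = -3 (l = -3 + (-1 + 1)² = -3 + 0² = -3 + 0 = -3)
(-1*2)*(Q(2) + l) = (-1*2)*(7*2 - 3) = -2*(14 - 3) = -2*11 = -22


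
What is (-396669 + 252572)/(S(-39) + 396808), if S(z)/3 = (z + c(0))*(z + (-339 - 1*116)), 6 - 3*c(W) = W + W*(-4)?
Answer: -144097/451642 ≈ -0.31905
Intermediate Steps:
c(W) = 2 + W (c(W) = 2 - (W + W*(-4))/3 = 2 - (W - 4*W)/3 = 2 - (-1)*W = 2 + W)
S(z) = 3*(-455 + z)*(2 + z) (S(z) = 3*((z + (2 + 0))*(z + (-339 - 1*116))) = 3*((z + 2)*(z + (-339 - 116))) = 3*((2 + z)*(z - 455)) = 3*((2 + z)*(-455 + z)) = 3*((-455 + z)*(2 + z)) = 3*(-455 + z)*(2 + z))
(-396669 + 252572)/(S(-39) + 396808) = (-396669 + 252572)/((-2730 - 1359*(-39) + 3*(-39)²) + 396808) = -144097/((-2730 + 53001 + 3*1521) + 396808) = -144097/((-2730 + 53001 + 4563) + 396808) = -144097/(54834 + 396808) = -144097/451642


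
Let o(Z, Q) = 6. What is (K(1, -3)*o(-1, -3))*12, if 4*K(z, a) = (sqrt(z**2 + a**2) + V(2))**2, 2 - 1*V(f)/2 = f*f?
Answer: 468 - 144*sqrt(10) ≈ 12.632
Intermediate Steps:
V(f) = 4 - 2*f**2 (V(f) = 4 - 2*f*f = 4 - 2*f**2)
K(z, a) = (-4 + sqrt(a**2 + z**2))**2/4 (K(z, a) = (sqrt(z**2 + a**2) + (4 - 2*2**2))**2/4 = (sqrt(a**2 + z**2) + (4 - 2*4))**2/4 = (sqrt(a**2 + z**2) + (4 - 8))**2/4 = (sqrt(a**2 + z**2) - 4)**2/4 = (-4 + sqrt(a**2 + z**2))**2/4)
(K(1, -3)*o(-1, -3))*12 = (((-4 + sqrt((-3)**2 + 1**2))**2/4)*6)*12 = (((-4 + sqrt(9 + 1))**2/4)*6)*12 = (((-4 + sqrt(10))**2/4)*6)*12 = (3*(-4 + sqrt(10))**2/2)*12 = 18*(-4 + sqrt(10))**2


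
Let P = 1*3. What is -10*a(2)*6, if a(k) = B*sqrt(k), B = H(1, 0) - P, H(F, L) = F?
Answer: 120*sqrt(2) ≈ 169.71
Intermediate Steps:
P = 3
B = -2 (B = 1 - 1*3 = 1 - 3 = -2)
a(k) = -2*sqrt(k)
-10*a(2)*6 = -(-20)*sqrt(2)*6 = (20*sqrt(2))*6 = 120*sqrt(2)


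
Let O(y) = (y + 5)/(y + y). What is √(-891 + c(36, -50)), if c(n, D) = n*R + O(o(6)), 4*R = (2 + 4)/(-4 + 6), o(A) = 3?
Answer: 2*I*√1941/3 ≈ 29.371*I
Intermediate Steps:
R = ¾ (R = ((2 + 4)/(-4 + 6))/4 = (6/2)/4 = (6*(½))/4 = (¼)*3 = ¾ ≈ 0.75000)
O(y) = (5 + y)/(2*y) (O(y) = (5 + y)/((2*y)) = (5 + y)*(1/(2*y)) = (5 + y)/(2*y))
c(n, D) = 4/3 + 3*n/4 (c(n, D) = n*(¾) + (½)*(5 + 3)/3 = 3*n/4 + (½)*(⅓)*8 = 3*n/4 + 4/3 = 4/3 + 3*n/4)
√(-891 + c(36, -50)) = √(-891 + (4/3 + (¾)*36)) = √(-891 + (4/3 + 27)) = √(-891 + 85/3) = √(-2588/3) = 2*I*√1941/3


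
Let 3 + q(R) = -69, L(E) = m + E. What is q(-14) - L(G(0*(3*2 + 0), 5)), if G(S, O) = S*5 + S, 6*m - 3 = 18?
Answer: -151/2 ≈ -75.500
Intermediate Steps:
m = 7/2 (m = ½ + (⅙)*18 = ½ + 3 = 7/2 ≈ 3.5000)
G(S, O) = 6*S (G(S, O) = 5*S + S = 6*S)
L(E) = 7/2 + E
q(R) = -72 (q(R) = -3 - 69 = -72)
q(-14) - L(G(0*(3*2 + 0), 5)) = -72 - (7/2 + 6*(0*(3*2 + 0))) = -72 - (7/2 + 6*(0*(6 + 0))) = -72 - (7/2 + 6*(0*6)) = -72 - (7/2 + 6*0) = -72 - (7/2 + 0) = -72 - 1*7/2 = -72 - 7/2 = -151/2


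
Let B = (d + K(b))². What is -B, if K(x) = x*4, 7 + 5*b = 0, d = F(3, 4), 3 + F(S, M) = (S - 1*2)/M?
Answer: -27889/400 ≈ -69.723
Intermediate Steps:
F(S, M) = -3 + (-2 + S)/M (F(S, M) = -3 + (S - 1*2)/M = -3 + (S - 2)/M = -3 + (-2 + S)/M)
d = -11/4 (d = (-2 + 3 - 3*4)/4 = (-2 + 3 - 12)/4 = (¼)*(-11) = -11/4 ≈ -2.7500)
b = -7/5 (b = -7/5 + (⅕)*0 = -7/5 + 0 = -7/5 ≈ -1.4000)
K(x) = 4*x
B = 27889/400 (B = (-11/4 + 4*(-7/5))² = (-11/4 - 28/5)² = (-167/20)² = 27889/400 ≈ 69.723)
-B = -1*27889/400 = -27889/400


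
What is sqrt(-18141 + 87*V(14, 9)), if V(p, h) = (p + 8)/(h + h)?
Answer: 2*I*sqrt(40578)/3 ≈ 134.29*I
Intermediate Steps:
V(p, h) = (8 + p)/(2*h) (V(p, h) = (8 + p)/((2*h)) = (8 + p)*(1/(2*h)) = (8 + p)/(2*h))
sqrt(-18141 + 87*V(14, 9)) = sqrt(-18141 + 87*((1/2)*(8 + 14)/9)) = sqrt(-18141 + 87*((1/2)*(1/9)*22)) = sqrt(-18141 + 87*(11/9)) = sqrt(-18141 + 319/3) = sqrt(-54104/3) = 2*I*sqrt(40578)/3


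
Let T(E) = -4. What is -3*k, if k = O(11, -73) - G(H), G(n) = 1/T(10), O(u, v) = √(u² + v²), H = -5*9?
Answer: -¾ - 15*√218 ≈ -222.22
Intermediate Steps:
H = -45
G(n) = -¼ (G(n) = 1/(-4) = -¼)
k = ¼ + 5*√218 (k = √(11² + (-73)²) - 1*(-¼) = √(121 + 5329) + ¼ = √5450 + ¼ = 5*√218 + ¼ = ¼ + 5*√218 ≈ 74.074)
-3*k = -3*(¼ + 5*√218) = -¾ - 15*√218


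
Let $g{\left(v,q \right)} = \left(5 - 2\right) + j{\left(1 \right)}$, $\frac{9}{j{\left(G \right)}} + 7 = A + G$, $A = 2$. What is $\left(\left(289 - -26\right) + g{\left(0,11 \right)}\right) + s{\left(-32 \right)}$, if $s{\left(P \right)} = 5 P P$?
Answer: $\frac{21743}{4} \approx 5435.8$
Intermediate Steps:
$j{\left(G \right)} = \frac{9}{-5 + G}$ ($j{\left(G \right)} = \frac{9}{-7 + \left(2 + G\right)} = \frac{9}{-5 + G}$)
$g{\left(v,q \right)} = \frac{3}{4}$ ($g{\left(v,q \right)} = \left(5 - 2\right) + \frac{9}{-5 + 1} = 3 + \frac{9}{-4} = 3 + 9 \left(- \frac{1}{4}\right) = 3 - \frac{9}{4} = \frac{3}{4}$)
$s{\left(P \right)} = 5 P^{2}$
$\left(\left(289 - -26\right) + g{\left(0,11 \right)}\right) + s{\left(-32 \right)} = \left(\left(289 - -26\right) + \frac{3}{4}\right) + 5 \left(-32\right)^{2} = \left(\left(289 + 26\right) + \frac{3}{4}\right) + 5 \cdot 1024 = \left(315 + \frac{3}{4}\right) + 5120 = \frac{1263}{4} + 5120 = \frac{21743}{4}$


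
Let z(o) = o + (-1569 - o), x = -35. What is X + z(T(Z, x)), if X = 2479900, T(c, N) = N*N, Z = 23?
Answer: 2478331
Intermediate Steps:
T(c, N) = N**2
z(o) = -1569
X + z(T(Z, x)) = 2479900 - 1569 = 2478331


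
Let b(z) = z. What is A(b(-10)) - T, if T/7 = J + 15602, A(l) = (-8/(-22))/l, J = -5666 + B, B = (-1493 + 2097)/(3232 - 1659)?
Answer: -547047906/7865 ≈ -69555.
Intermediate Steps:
B = 604/1573 ≈ 0.38398
J = -8912014/1573 (J = -5666 + 604/1573 = -8912014/1573 ≈ -5665.6)
A(l) = 4/(11*l) (A(l) = (-8*(-1/22))/l = 4/(11*l))
T = 109409524/1573 (T = 7*(-8912014/1573 + 15602) = 7*(15629932/1573) = 109409524/1573 ≈ 69555.)
A(b(-10)) - T = (4/11)/(-10) - 1*109409524/1573 = (4/11)*(-1/10) - 109409524/1573 = -2/55 - 109409524/1573 = -547047906/7865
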